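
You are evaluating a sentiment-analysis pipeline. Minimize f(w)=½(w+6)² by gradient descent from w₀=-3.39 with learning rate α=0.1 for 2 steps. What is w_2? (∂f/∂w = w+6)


step 1: grad = -3.39+6 = 2.61; w = -3.39 - 0.1·(2.61) = -3.651
step 2: grad = -3.651+6 = 2.349; w = -3.651 - 0.1·(2.349) = -3.8859

-3.8859


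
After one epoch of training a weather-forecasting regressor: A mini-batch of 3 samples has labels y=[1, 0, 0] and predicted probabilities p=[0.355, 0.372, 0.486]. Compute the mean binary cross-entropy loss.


L[0] = -ln(0.355) = 1.0356
L[1] = -ln(1-0.372) = -ln(0.628) = 0.4652
L[2] = -ln(1-0.486) = -ln(0.514) = 0.6655
mean = (1.0356 + 0.4652 + 0.6655)/3 = 0.7221

0.7221


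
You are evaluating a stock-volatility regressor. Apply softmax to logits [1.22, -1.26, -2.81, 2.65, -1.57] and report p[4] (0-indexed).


Exponentials: e^1.22=3.3872, e^-1.26=0.2837, e^-2.81=0.0602, e^2.65=14.154, e^-1.57=0.208
Sum = 18.0931
Softmax = [0.1872, 0.0157, 0.0033, 0.7823, 0.0115]
p[4] = 0.208/18.0931 = 0.0115

0.0115


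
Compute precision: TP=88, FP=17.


Precision = TP/(TP+FP)
= 88/(88+17)
= 88/105 = 83.81%

83.81%


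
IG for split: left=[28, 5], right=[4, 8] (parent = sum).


Parent = [32, 13], H_parent = 0.8673
H_left = 0.6136 (n=33), H_right = 0.9183 (n=12)
H_children = (33/45)·0.6136 + (12/45)·0.9183 = 0.6949
IG = 0.8673 - 0.6949 = 0.1724

0.1724


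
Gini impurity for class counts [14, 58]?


Probabilities: [14/72, 58/72] ≈ [0.1944, 0.8056]
Σpᵢ² = (196 + 3364)/72² = 3560/5184
Gini = 1 - Σpᵢ² = 1 - 3560/5184 = 0.3133

0.3133


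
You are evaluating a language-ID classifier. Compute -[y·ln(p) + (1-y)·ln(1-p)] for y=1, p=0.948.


BCE = -[y·ln(p) + (1-y)·ln(1-p)]
= -1·ln(0.948) - 0
= -ln(0.948) = 0.0534

0.0534


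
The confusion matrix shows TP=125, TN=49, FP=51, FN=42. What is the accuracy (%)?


Accuracy = (TP+TN)/(TP+TN+FP+FN)
= (125+49)/(267)
= 174/267 = 65.17%

65.17%


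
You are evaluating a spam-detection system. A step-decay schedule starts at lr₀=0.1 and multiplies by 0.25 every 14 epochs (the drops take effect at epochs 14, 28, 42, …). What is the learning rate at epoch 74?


n_drops = ⌊74/14⌋ = 5
lr = 0.1·0.25^5 = 0.1·0.0009765625 = 0.00009765625

0.00009765625


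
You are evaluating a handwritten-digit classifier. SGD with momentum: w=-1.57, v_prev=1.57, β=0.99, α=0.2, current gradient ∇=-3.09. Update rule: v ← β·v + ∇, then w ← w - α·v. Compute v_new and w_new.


v_new = 0.99·1.57 - 3.09 = 1.5543 - 3.09 = -1.5357
w_new = -1.57 - 0.2·-1.5357 = -1.57 + 0.30714 = -1.26286

v_new=-1.5357, w_new=-1.26286


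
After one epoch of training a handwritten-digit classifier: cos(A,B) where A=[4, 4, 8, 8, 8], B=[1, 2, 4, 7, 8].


A·B = 4·1 + 4·2 + 8·4 + 8·7 + 8·8 = 164
‖A‖ = √224 = 14.9666, ‖B‖ = √134 = 11.5758
cos = 164/(√224·√134) = 164/√30016 = 0.9466

0.9466


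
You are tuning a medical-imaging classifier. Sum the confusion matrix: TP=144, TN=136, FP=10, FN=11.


Total = TP + TN + FP + FN
= 144 + 136 + 10 + 11
= 301
(Predicted positive: 154, predicted negative: 147)

301


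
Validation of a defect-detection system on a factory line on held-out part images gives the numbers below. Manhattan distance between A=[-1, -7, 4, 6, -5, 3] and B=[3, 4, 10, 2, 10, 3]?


d = |-1-3| + |-7-4| + |4-10| + |6-2| + |-5-10| + |3-3|
  = 4 + 11 + 6 + 4 + 15 + 0
  = 40

40


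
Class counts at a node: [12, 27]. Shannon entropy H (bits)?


Probabilities: [12/39, 27/39] ≈ [0.3077, 0.6923]
H = -((12/39)·log₂(12/39) + (27/39)·log₂(27/39))
  = 0.8905 bits

0.8905 bits


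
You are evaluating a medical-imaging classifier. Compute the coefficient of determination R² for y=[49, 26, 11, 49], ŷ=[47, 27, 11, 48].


ȳ = 33.75
SS_res = Σ(y-ŷ)² = 6
SS_tot = Σ(y-ȳ)² = 1042.75
R² = 1 - SS_res/SS_tot = 1 - 0.0058 = 0.9942

0.9942


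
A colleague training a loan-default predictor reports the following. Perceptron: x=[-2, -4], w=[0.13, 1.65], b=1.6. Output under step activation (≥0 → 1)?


z = (-2)·(0.13) + (-4)·(1.65) + 1.6
  = -5.26
step(z) = 0 (z<0)

0


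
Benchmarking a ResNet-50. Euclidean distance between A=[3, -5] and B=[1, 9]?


d = √((3-1)² + (-5-9)²)
  = √(4 + 196)
  = √200 = 14.1421

14.1421


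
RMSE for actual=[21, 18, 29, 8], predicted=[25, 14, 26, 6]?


MSE = 45/4 = 11.25
RMSE = √(45/4) = 3.3541

3.3541


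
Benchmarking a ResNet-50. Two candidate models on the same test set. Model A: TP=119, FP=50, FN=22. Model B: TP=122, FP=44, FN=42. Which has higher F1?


Model A: P=119/169=0.7041, R=119/141=0.844, F1=2PR/(P+R)=2TP/(2TP+FP+FN)=238/310=0.7677
Model B: P=122/166=0.7349, R=122/164=0.7439, F1=2PR/(P+R)=2TP/(2TP+FP+FN)=244/330=0.7394
0.7677 > 0.7394 → Model A

Model A


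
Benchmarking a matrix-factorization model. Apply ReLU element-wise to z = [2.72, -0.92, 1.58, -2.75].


ReLU(2.72) = max(0, 2.72) = 2.72
ReLU(-0.92) = max(0, -0.92) = 0.0
ReLU(1.58) = max(0, 1.58) = 1.58
ReLU(-2.75) = max(0, -2.75) = 0.0
result = [2.72, 0.0, 1.58, 0.0]

[2.72, 0.0, 1.58, 0.0]


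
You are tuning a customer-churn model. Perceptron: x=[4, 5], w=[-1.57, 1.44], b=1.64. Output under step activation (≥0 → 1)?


z = (4)·(-1.57) + (5)·(1.44) + 1.64
  = 2.56
step(z) = 1 (z≥0)

1


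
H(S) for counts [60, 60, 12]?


Probabilities: [60/132, 60/132, 12/132] ≈ [0.4545, 0.4545, 0.0909]
H = -((60/132)·log₂(60/132) + (60/132)·log₂(60/132) + (12/132)·log₂(12/132))
  = 1.3486 bits

1.3486 bits


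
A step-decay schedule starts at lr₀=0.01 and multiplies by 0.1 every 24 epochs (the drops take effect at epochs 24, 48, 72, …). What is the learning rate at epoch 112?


n_drops = ⌊112/24⌋ = 4
lr = 0.01·0.1^4 = 0.01·0.0001 = 0.000001

0.000001


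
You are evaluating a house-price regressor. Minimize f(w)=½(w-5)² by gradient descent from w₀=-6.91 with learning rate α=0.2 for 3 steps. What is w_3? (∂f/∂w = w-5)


step 1: grad = -6.91-5 = -11.91; w = -6.91 - 0.2·(-11.91) = -4.528
step 2: grad = -4.528-5 = -9.528; w = -4.528 - 0.2·(-9.528) = -2.6224
step 3: grad = -2.6224-5 = -7.6224; w = -2.6224 - 0.2·(-7.6224) = -1.09792

-1.09792


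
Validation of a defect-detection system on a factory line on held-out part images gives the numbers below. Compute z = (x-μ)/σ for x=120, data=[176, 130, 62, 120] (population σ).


μ = 122, σ = 40.5709
z = (120 - 122)/40.5709 = -0.0493

-0.0493


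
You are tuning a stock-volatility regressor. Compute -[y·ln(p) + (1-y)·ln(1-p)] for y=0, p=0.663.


BCE = -[y·ln(p) + (1-y)·ln(1-p)]
= -0 - 1·ln(1-0.663)
= -ln(0.337) = 1.0877

1.0877


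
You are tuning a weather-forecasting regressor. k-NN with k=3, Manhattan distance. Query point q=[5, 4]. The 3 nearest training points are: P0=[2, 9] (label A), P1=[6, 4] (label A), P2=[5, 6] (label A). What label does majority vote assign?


d(q,P0) = 8  (label A)
d(q,P1) = 1  (label A)
d(q,P2) = 2  (label A)
Votes: A=3, B=0
Majority → A

A


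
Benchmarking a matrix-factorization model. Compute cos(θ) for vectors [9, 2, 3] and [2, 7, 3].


A·B = 9·2 + 2·7 + 3·3 = 41
‖A‖ = √94 = 9.6954, ‖B‖ = √62 = 7.874
cos = 41/(√94·√62) = 41/√5828 = 0.5371

0.5371


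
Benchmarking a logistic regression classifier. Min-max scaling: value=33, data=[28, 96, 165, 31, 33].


min=28, max=165
(33-28)/(165-28) = 5/137 = 0.0365

0.0365


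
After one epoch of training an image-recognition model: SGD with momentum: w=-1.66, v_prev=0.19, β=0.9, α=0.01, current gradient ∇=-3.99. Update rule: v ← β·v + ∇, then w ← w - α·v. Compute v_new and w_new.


v_new = 0.9·0.19 - 3.99 = 0.171 - 3.99 = -3.819
w_new = -1.66 - 0.01·-3.819 = -1.66 + 0.03819 = -1.62181

v_new=-3.819, w_new=-1.62181


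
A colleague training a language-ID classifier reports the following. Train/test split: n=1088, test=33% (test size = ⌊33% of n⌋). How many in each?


Test = ⌊1088·33/100⌋ = 359
Train = 1088 - 359 = 729

Train: 729, Test: 359


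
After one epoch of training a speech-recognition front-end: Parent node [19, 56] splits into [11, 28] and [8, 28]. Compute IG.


Parent = [19, 56], H_parent = 0.8165
H_left = 0.8582 (n=39), H_right = 0.7642 (n=36)
H_children = (39/75)·0.8582 + (36/75)·0.7642 = 0.8131
IG = 0.8165 - 0.8131 = 0.0034

0.0034


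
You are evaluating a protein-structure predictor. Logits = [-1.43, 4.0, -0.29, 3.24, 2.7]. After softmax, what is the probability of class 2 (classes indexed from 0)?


Exponentials: e^-1.43=0.2393, e^4.0=54.5982, e^-0.29=0.7483, e^3.24=25.5337, e^2.7=14.8797
Sum = 95.9992
Softmax = [0.0025, 0.5687, 0.0078, 0.266, 0.155]
p[2] = 0.7483/95.9992 = 0.0078

0.0078


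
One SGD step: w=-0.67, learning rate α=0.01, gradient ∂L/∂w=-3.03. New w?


w_new = w - α·∇
= -0.67 - 0.01·-3.03
= -0.67 + 0.0303
= -0.6397

-0.6397


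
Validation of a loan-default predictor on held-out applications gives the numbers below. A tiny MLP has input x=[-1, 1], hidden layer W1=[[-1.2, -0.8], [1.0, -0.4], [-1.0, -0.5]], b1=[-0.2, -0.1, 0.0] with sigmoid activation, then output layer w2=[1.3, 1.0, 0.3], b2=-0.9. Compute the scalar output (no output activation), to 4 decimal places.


z1[0] = (-1.2)·(-1) + (-0.8)·(1) - 0.2 = 0.2
z1[1] = (1.0)·(-1) + (-0.4)·(1) - 0.1 = -1.5
z1[2] = (-1.0)·(-1) + (-0.5)·(1) + 0.0 = 0.5
h = sigmoid(z1) = [0.5498, 0.1824, 0.6225]
output = (1.3)·(0.5498) + (1.0)·(0.1824) + (0.3)·(0.6225) - 0.9 = 0.1839

0.1839


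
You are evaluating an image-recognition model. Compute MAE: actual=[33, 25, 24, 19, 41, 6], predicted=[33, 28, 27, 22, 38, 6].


Absolute errors: |33-33|=0, |25-28|=3, |24-27|=3, |19-22|=3, |41-38|=3, |6-6|=0
Sum = 12
MAE = 12/6 = 2

2


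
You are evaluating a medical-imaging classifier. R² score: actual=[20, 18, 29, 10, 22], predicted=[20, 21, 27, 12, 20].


ȳ = 19.8
SS_res = Σ(y-ŷ)² = 21
SS_tot = Σ(y-ȳ)² = 188.8
R² = 1 - SS_res/SS_tot = 1 - 0.1112 = 0.8888

0.8888


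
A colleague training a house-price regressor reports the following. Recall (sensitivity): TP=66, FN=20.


Recall = TP/(TP+FN)
= 66/(66+20)
= 66/86 = 76.74%

76.74%


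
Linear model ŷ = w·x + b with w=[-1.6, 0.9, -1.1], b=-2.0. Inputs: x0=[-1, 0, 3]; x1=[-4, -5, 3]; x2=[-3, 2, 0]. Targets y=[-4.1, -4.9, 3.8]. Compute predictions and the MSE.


ŷ0 = (-1.6)·(-1) + (0.9)·(0) + (-1.1)·(3) - 2.0 = -3.7
ŷ1 = (-1.6)·(-4) + (0.9)·(-5) + (-1.1)·(3) - 2.0 = -3.4
ŷ2 = (-1.6)·(-3) + (0.9)·(2) + (-1.1)·(0) - 2.0 = 4.6
errors² = [0.16, 2.25, 0.64]
MSE = 3.0500/3 = 1.0167

1.0167


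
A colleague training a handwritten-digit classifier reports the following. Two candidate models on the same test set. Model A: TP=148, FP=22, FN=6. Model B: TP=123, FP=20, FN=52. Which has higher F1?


Model A: P=148/170=0.8706, R=148/154=0.961, F1=2PR/(P+R)=2TP/(2TP+FP+FN)=296/324=0.9136
Model B: P=123/143=0.8601, R=123/175=0.7029, F1=2PR/(P+R)=2TP/(2TP+FP+FN)=246/318=0.7736
0.9136 > 0.7736 → Model A

Model A


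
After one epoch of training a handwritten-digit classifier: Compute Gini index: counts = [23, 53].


Probabilities: [23/76, 53/76] ≈ [0.3026, 0.6974]
Σpᵢ² = (529 + 2809)/76² = 3338/5776
Gini = 1 - Σpᵢ² = 1 - 3338/5776 = 0.4221

0.4221


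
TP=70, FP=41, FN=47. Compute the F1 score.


Precision = 70/111 = 0.6306
Recall = 70/117 = 0.5983
F1 = 2·P·R/(P+R) = 2·TP/(2·TP+FP+FN) = 140/(140+41+47) = 140/228 = 0.614

0.614


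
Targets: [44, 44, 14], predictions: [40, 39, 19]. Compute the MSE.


Squared errors: (44-40)²=16, (44-39)²=25, (14-19)²=25
Sum = 66
MSE = 66/3 = 22

22


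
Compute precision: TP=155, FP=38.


Precision = TP/(TP+FP)
= 155/(155+38)
= 155/193 = 80.31%

80.31%


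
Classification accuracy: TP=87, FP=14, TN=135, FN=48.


Accuracy = (TP+TN)/(TP+TN+FP+FN)
= (87+135)/(284)
= 222/284 = 78.17%

78.17%


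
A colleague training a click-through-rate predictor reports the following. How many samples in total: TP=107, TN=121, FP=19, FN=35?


Total = TP + TN + FP + FN
= 107 + 121 + 19 + 35
= 282
(Predicted positive: 126, predicted negative: 156)

282


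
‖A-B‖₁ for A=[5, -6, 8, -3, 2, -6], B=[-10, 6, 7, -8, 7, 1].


d = |5+ 10| + |-6-6| + |8-7| + |-3+ 8| + |2-7| + |-6-1|
  = 15 + 12 + 1 + 5 + 5 + 7
  = 45

45


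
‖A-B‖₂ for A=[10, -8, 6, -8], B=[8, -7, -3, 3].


d = √((10-8)² + (-8+ 7)² + (6+ 3)² + (-8-3)²)
  = √(4 + 1 + 81 + 121)
  = √207 = 14.3875

14.3875


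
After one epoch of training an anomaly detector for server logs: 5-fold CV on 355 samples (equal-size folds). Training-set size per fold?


Fold size = 355/5 = 71
Training per fold = 355 - 71 = 284

284


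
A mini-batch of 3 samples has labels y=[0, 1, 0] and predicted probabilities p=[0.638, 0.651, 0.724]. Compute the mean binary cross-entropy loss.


L[0] = -ln(1-0.638) = -ln(0.362) = 1.0161
L[1] = -ln(0.651) = 0.4292
L[2] = -ln(1-0.724) = -ln(0.276) = 1.2874
mean = (1.0161 + 0.4292 + 1.2874)/3 = 0.9109

0.9109


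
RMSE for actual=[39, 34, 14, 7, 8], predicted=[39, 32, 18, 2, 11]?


MSE = 54/5 = 10.8
RMSE = √(54/5) = 3.2863

3.2863


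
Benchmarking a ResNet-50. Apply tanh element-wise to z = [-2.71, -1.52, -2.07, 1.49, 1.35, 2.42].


tanh(-2.71) = -0.9912
tanh(-1.52) = -0.9087
tanh(-2.07) = -0.9687
tanh(1.49) = 0.9033
tanh(1.35) = 0.8741
tanh(2.42) = 0.9843
result = [-0.9912, -0.9087, -0.9687, 0.9033, 0.8741, 0.9843]

[-0.9912, -0.9087, -0.9687, 0.9033, 0.8741, 0.9843]


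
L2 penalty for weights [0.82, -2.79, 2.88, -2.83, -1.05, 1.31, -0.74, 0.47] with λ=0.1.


‖w‖₂² = (0.82)² + (-2.79)² + (2.88)² + (-2.83)² + (-1.05)² + (1.31)² + (-0.74)² + (0.47)²
     = 0.6724 + 7.7841 + 8.2944 + 8.0089 + 1.1025 + 1.7161 + 0.5476 + 0.2209
     = 28.3469
λ·‖w‖₂² = 0.1·28.3469 = 2.83469

2.83469


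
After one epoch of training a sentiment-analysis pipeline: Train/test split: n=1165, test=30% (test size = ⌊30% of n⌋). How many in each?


Test = ⌊1165·30/100⌋ = 349
Train = 1165 - 349 = 816

Train: 816, Test: 349


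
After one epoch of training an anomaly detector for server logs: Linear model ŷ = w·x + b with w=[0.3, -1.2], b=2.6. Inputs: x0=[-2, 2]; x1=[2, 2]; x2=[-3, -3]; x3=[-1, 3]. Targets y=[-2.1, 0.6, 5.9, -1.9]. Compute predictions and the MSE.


ŷ0 = (0.3)·(-2) + (-1.2)·(2) + 2.6 = -0.4
ŷ1 = (0.3)·(2) + (-1.2)·(2) + 2.6 = 0.8
ŷ2 = (0.3)·(-3) + (-1.2)·(-3) + 2.6 = 5.3
ŷ3 = (0.3)·(-1) + (-1.2)·(3) + 2.6 = -1.3
errors² = [2.89, 0.04, 0.36, 0.36]
MSE = 3.6500/4 = 0.9125

0.9125


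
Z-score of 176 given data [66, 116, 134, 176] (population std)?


μ = 123, σ = 39.4588
z = (176 - 123)/39.4588 = 1.3432

1.3432


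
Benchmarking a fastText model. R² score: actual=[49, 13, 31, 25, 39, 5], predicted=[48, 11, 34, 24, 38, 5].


ȳ = 27
SS_res = Σ(y-ŷ)² = 16
SS_tot = Σ(y-ȳ)² = 1328
R² = 1 - SS_res/SS_tot = 1 - 0.012 = 0.988

0.988


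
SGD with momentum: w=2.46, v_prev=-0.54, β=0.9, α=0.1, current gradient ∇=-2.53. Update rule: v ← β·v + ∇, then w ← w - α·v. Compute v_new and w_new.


v_new = 0.9·-0.54 - 2.53 = -0.486 - 2.53 = -3.016
w_new = 2.46 - 0.1·-3.016 = 2.46 + 0.3016 = 2.7616

v_new=-3.016, w_new=2.7616


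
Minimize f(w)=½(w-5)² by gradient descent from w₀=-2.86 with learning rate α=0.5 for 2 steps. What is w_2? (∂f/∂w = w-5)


step 1: grad = -2.86-5 = -7.86; w = -2.86 - 0.5·(-7.86) = 1.07
step 2: grad = 1.07-5 = -3.93; w = 1.07 - 0.5·(-3.93) = 3.035

3.035


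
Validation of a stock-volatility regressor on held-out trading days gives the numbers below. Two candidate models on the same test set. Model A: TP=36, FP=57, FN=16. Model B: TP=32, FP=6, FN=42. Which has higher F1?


Model A: P=36/93=0.3871, R=36/52=0.6923, F1=2PR/(P+R)=2TP/(2TP+FP+FN)=72/145=0.4966
Model B: P=32/38=0.8421, R=32/74=0.4324, F1=2PR/(P+R)=2TP/(2TP+FP+FN)=64/112=0.5714
0.4966 < 0.5714 → Model B

Model B


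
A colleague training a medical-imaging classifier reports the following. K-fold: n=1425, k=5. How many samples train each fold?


Fold size = 1425/5 = 285
Training per fold = 1425 - 285 = 1140

1140


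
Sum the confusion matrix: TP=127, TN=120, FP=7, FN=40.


Total = TP + TN + FP + FN
= 127 + 120 + 7 + 40
= 294
(Predicted positive: 134, predicted negative: 160)

294


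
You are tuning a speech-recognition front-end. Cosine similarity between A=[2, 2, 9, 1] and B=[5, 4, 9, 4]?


A·B = 2·5 + 2·4 + 9·9 + 1·4 = 103
‖A‖ = √90 = 9.4868, ‖B‖ = √138 = 11.7473
cos = 103/(√90·√138) = 103/√12420 = 0.9242

0.9242


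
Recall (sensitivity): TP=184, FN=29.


Recall = TP/(TP+FN)
= 184/(184+29)
= 184/213 = 86.38%

86.38%


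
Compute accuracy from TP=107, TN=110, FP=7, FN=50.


Accuracy = (TP+TN)/(TP+TN+FP+FN)
= (107+110)/(274)
= 217/274 = 79.2%

79.2%


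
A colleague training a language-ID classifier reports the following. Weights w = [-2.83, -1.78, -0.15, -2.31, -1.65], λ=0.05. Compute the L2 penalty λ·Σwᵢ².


‖w‖₂² = (-2.83)² + (-1.78)² + (-0.15)² + (-2.31)² + (-1.65)²
     = 8.0089 + 3.1684 + 0.0225 + 5.3361 + 2.7225
     = 19.2584
λ·‖w‖₂² = 0.05·19.2584 = 0.96292

0.96292


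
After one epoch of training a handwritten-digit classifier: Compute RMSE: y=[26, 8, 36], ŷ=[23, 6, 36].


MSE = 13/3 = 4.3333
RMSE = √(13/3) = 2.0817

2.0817


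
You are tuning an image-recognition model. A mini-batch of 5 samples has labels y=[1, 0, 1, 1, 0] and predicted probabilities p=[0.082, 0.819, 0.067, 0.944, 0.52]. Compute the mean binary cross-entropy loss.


L[0] = -ln(0.082) = 2.501
L[1] = -ln(1-0.819) = -ln(0.181) = 1.7093
L[2] = -ln(0.067) = 2.7031
L[3] = -ln(0.944) = 0.0576
L[4] = -ln(1-0.52) = -ln(0.48) = 0.734
mean = (2.501 + 1.7093 + 2.7031 + 0.0576 + 0.734)/5 = 1.541

1.541


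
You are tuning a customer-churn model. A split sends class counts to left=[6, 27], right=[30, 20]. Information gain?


Parent = [36, 47], H_parent = 0.9873
H_left = 0.684 (n=33), H_right = 0.971 (n=50)
H_children = (33/83)·0.684 + (50/83)·0.971 = 0.8569
IG = 0.9873 - 0.8569 = 0.1304

0.1304


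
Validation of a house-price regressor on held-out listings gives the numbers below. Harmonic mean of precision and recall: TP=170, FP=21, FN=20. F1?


Precision = 170/191 = 0.8901
Recall = 170/190 = 0.8947
F1 = 2·P·R/(P+R) = 2·TP/(2·TP+FP+FN) = 340/(340+21+20) = 340/381 = 0.8924

0.8924


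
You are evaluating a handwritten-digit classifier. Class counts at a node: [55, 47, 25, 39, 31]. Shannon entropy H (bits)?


Probabilities: [55/197, 47/197, 25/197, 39/197, 31/197] ≈ [0.2792, 0.2386, 0.1269, 0.198, 0.1574]
H = -((55/197)·log₂(55/197) + (47/197)·log₂(47/197) + (25/197)·log₂(25/197) + (39/197)·log₂(39/197) + (31/197)·log₂(31/197))
  = 2.2675 bits

2.2675 bits


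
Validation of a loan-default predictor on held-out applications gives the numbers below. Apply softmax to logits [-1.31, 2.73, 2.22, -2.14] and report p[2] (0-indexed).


Exponentials: e^-1.31=0.2698, e^2.73=15.3329, e^2.22=9.2073, e^-2.14=0.1177
Sum = 24.9277
Softmax = [0.0108, 0.6151, 0.3694, 0.0047]
p[2] = 9.2073/24.9277 = 0.3694

0.3694


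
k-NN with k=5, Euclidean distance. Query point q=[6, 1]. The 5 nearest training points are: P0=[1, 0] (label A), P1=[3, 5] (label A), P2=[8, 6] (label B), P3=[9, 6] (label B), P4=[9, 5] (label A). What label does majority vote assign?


d(q,P0) = 5.099  (label A)
d(q,P1) = 5.0  (label A)
d(q,P2) = 5.3852  (label B)
d(q,P3) = 5.831  (label B)
d(q,P4) = 5.0  (label A)
Votes: A=3, B=2
Majority → A

A


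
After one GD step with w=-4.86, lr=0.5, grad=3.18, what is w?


w_new = w - α·∇
= -4.86 - 0.5·3.18
= -4.86 - 1.59
= -6.45

-6.45


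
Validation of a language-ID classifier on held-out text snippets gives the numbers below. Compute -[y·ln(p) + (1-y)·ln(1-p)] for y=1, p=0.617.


BCE = -[y·ln(p) + (1-y)·ln(1-p)]
= -1·ln(0.617) - 0
= -ln(0.617) = 0.4829

0.4829


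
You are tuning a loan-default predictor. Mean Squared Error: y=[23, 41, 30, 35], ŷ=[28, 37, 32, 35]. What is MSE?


Squared errors: (23-28)²=25, (41-37)²=16, (30-32)²=4, (35-35)²=0
Sum = 45
MSE = 45/4 = 45/4

45/4


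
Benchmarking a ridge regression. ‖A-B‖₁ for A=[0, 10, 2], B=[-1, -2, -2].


d = |0+ 1| + |10+ 2| + |2+ 2|
  = 1 + 12 + 4
  = 17

17


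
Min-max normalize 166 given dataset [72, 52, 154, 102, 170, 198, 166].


min=52, max=198
(166-52)/(198-52) = 114/146 = 0.7808

0.7808


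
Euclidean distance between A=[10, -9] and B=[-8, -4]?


d = √((10+ 8)² + (-9+ 4)²)
  = √(324 + 25)
  = √349 = 18.6815

18.6815


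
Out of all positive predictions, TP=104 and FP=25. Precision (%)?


Precision = TP/(TP+FP)
= 104/(104+25)
= 104/129 = 80.62%

80.62%


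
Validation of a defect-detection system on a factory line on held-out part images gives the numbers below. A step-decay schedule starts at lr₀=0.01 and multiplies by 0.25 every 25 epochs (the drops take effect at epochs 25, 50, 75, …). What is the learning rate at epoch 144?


n_drops = ⌊144/25⌋ = 5
lr = 0.01·0.25^5 = 0.01·0.0009765625 = 0.000009765625

0.000009765625


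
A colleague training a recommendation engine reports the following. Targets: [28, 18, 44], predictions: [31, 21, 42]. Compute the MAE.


Absolute errors: |28-31|=3, |18-21|=3, |44-42|=2
Sum = 8
MAE = 8/3 = 8/3

8/3


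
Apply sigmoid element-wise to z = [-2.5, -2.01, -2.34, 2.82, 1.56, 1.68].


σ(-2.5) = 1/(1+e^2.5) = 0.0759
σ(-2.01) = 1/(1+e^2.01) = 0.1182
σ(-2.34) = 1/(1+e^2.34) = 0.0879
σ(2.82) = 1/(1+e^-2.82) = 0.9437
σ(1.56) = 1/(1+e^-1.56) = 0.8264
σ(1.68) = 1/(1+e^-1.68) = 0.8429
result = [0.0759, 0.1182, 0.0879, 0.9437, 0.8264, 0.8429]

[0.0759, 0.1182, 0.0879, 0.9437, 0.8264, 0.8429]


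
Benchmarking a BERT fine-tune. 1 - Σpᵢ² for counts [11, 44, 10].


Probabilities: [11/65, 44/65, 10/65] ≈ [0.1692, 0.6769, 0.1538]
Σpᵢ² = (121 + 1936 + 100)/65² = 2157/4225
Gini = 1 - Σpᵢ² = 1 - 2157/4225 = 0.4895

0.4895


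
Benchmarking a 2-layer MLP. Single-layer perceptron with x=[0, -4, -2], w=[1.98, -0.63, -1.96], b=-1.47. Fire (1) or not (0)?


z = (0)·(1.98) + (-4)·(-0.63) + (-2)·(-1.96) - 1.47
  = 4.97
step(z) = 1 (z≥0)

1


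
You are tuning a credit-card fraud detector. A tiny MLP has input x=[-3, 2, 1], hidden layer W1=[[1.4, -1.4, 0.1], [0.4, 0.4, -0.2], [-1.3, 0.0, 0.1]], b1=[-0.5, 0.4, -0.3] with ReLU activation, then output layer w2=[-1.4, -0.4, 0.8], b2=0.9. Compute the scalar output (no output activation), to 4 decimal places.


z1[0] = (1.4)·(-3) + (-1.4)·(2) + (0.1)·(1) - 0.5 = -7.4
z1[1] = (0.4)·(-3) + (0.4)·(2) + (-0.2)·(1) + 0.4 = -0.2
z1[2] = (-1.3)·(-3) + (0.0)·(2) + (0.1)·(1) - 0.3 = 3.7
h = ReLU(z1) = [0.0, 0.0, 3.7]
output = (-1.4)·(0.0) + (-0.4)·(0.0) + (0.8)·(3.7) + 0.9 = 3.86

3.86


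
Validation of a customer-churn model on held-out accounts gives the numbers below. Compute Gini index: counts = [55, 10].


Probabilities: [55/65, 10/65] ≈ [0.8462, 0.1538]
Σpᵢ² = (3025 + 100)/65² = 3125/4225
Gini = 1 - Σpᵢ² = 1 - 3125/4225 = 0.2604

0.2604


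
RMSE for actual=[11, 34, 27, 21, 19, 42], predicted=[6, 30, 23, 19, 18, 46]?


MSE = 78/6 = 13
RMSE = √(78/6) = 3.6056

3.6056


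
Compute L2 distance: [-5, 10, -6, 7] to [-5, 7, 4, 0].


d = √((-5+ 5)² + (10-7)² + (-6-4)² + (7-0)²)
  = √(0 + 9 + 100 + 49)
  = √158 = 12.5698

12.5698


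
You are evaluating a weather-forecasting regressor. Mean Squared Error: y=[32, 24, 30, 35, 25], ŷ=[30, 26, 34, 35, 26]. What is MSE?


Squared errors: (32-30)²=4, (24-26)²=4, (30-34)²=16, (35-35)²=0, (25-26)²=1
Sum = 25
MSE = 25/5 = 5

5


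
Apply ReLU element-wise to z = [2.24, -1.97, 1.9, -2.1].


ReLU(2.24) = max(0, 2.24) = 2.24
ReLU(-1.97) = max(0, -1.97) = 0.0
ReLU(1.9) = max(0, 1.9) = 1.9
ReLU(-2.1) = max(0, -2.1) = 0.0
result = [2.24, 0.0, 1.9, 0.0]

[2.24, 0.0, 1.9, 0.0]


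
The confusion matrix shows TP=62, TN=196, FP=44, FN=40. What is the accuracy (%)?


Accuracy = (TP+TN)/(TP+TN+FP+FN)
= (62+196)/(342)
= 258/342 = 75.44%

75.44%


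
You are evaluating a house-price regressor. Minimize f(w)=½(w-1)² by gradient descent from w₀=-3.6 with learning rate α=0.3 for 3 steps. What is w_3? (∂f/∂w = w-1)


step 1: grad = -3.6-1 = -4.6; w = -3.6 - 0.3·(-4.6) = -2.22
step 2: grad = -2.22-1 = -3.22; w = -2.22 - 0.3·(-3.22) = -1.254
step 3: grad = -1.254-1 = -2.254; w = -1.254 - 0.3·(-2.254) = -0.5778

-0.5778


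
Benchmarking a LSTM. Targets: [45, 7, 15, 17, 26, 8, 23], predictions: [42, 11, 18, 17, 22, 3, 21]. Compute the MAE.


Absolute errors: |45-42|=3, |7-11|=4, |15-18|=3, |17-17|=0, |26-22|=4, |8-3|=5, |23-21|=2
Sum = 21
MAE = 21/7 = 3

3


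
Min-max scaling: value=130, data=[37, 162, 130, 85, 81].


min=37, max=162
(130-37)/(162-37) = 93/125 = 0.744

0.744


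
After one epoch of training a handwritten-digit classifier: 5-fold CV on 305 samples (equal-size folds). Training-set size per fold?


Fold size = 305/5 = 61
Training per fold = 305 - 61 = 244

244


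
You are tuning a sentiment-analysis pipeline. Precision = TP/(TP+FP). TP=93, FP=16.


Precision = TP/(TP+FP)
= 93/(93+16)
= 93/109 = 85.32%

85.32%


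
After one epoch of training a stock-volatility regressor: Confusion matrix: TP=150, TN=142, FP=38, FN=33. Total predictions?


Total = TP + TN + FP + FN
= 150 + 142 + 38 + 33
= 363
(Predicted positive: 188, predicted negative: 175)

363


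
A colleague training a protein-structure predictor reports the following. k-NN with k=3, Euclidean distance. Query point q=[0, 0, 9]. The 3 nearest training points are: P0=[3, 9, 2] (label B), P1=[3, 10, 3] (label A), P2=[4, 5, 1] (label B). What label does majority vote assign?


d(q,P0) = 11.7898  (label B)
d(q,P1) = 12.0416  (label A)
d(q,P2) = 10.247  (label B)
Votes: A=1, B=2
Majority → B

B


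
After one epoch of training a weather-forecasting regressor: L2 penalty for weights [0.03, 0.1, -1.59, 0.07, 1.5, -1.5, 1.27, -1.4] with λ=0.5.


‖w‖₂² = (0.03)² + (0.1)² + (-1.59)² + (0.07)² + (1.5)² + (-1.5)² + (1.27)² + (-1.4)²
     = 0.0009 + 0.01 + 2.5281 + 0.0049 + 2.25 + 2.25 + 1.6129 + 1.96
     = 10.6168
λ·‖w‖₂² = 0.5·10.6168 = 5.3084

5.3084


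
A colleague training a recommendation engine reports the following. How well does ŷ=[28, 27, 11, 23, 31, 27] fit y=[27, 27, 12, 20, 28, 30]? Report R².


ȳ = 24
SS_res = Σ(y-ŷ)² = 29
SS_tot = Σ(y-ȳ)² = 230
R² = 1 - SS_res/SS_tot = 1 - 0.1261 = 0.8739

0.8739


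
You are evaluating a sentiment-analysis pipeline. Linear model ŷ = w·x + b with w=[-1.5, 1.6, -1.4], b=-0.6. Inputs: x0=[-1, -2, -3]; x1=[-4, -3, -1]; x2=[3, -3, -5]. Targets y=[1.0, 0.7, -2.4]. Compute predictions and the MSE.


ŷ0 = (-1.5)·(-1) + (1.6)·(-2) + (-1.4)·(-3) - 0.6 = 1.9
ŷ1 = (-1.5)·(-4) + (1.6)·(-3) + (-1.4)·(-1) - 0.6 = 2.0
ŷ2 = (-1.5)·(3) + (1.6)·(-3) + (-1.4)·(-5) - 0.6 = -2.9
errors² = [0.81, 1.69, 0.25]
MSE = 2.7500/3 = 0.9167

0.9167


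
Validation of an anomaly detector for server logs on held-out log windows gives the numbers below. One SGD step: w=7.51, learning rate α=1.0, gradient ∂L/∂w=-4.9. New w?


w_new = w - α·∇
= 7.51 - 1.0·-4.9
= 7.51 + 4.9
= 12.41

12.41


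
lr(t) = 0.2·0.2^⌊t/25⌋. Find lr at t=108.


n_drops = ⌊108/25⌋ = 4
lr = 0.2·0.2^4 = 0.2·0.0016 = 0.00032

0.00032


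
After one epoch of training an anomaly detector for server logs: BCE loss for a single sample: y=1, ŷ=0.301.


BCE = -[y·ln(p) + (1-y)·ln(1-p)]
= -1·ln(0.301) - 0
= -ln(0.301) = 1.2006

1.2006


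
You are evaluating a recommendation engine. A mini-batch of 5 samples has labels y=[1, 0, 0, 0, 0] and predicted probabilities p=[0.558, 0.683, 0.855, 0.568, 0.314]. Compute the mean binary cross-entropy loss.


L[0] = -ln(0.558) = 0.5834
L[1] = -ln(1-0.683) = -ln(0.317) = 1.1489
L[2] = -ln(1-0.855) = -ln(0.145) = 1.931
L[3] = -ln(1-0.568) = -ln(0.432) = 0.8393
L[4] = -ln(1-0.314) = -ln(0.686) = 0.3769
mean = (0.5834 + 1.1489 + 1.931 + 0.8393 + 0.3769)/5 = 0.9759

0.9759


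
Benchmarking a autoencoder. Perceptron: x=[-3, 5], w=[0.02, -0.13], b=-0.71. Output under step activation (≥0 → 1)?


z = (-3)·(0.02) + (5)·(-0.13) - 0.71
  = -1.42
step(z) = 0 (z<0)

0


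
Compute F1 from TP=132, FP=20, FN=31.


Precision = 132/152 = 0.8684
Recall = 132/163 = 0.8098
F1 = 2·P·R/(P+R) = 2·TP/(2·TP+FP+FN) = 264/(264+20+31) = 264/315 = 0.8381

0.8381


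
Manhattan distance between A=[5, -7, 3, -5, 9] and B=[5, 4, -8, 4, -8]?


d = |5-5| + |-7-4| + |3+ 8| + |-5-4| + |9+ 8|
  = 0 + 11 + 11 + 9 + 17
  = 48

48


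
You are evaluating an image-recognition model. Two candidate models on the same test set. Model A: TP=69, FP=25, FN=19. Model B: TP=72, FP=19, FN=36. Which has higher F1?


Model A: P=69/94=0.734, R=69/88=0.7841, F1=2PR/(P+R)=2TP/(2TP+FP+FN)=138/182=0.7582
Model B: P=72/91=0.7912, R=72/108=0.6667, F1=2PR/(P+R)=2TP/(2TP+FP+FN)=144/199=0.7236
0.7582 > 0.7236 → Model A

Model A


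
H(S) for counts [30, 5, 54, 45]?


Probabilities: [30/134, 5/134, 54/134, 45/134] ≈ [0.2239, 0.0373, 0.403, 0.3358]
H = -((30/134)·log₂(30/134) + (5/134)·log₂(5/134) + (54/134)·log₂(54/134) + (45/134)·log₂(45/134))
  = 1.7175 bits

1.7175 bits


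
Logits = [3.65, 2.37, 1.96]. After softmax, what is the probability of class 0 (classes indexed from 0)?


Exponentials: e^3.65=38.4747, e^2.37=10.6974, e^1.96=7.0993
Sum = 56.2714
Softmax = [0.6837, 0.1901, 0.1262]
p[0] = 38.4747/56.2714 = 0.6837

0.6837


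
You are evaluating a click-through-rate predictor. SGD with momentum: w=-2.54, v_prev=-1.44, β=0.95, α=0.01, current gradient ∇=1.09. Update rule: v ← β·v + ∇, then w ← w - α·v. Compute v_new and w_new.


v_new = 0.95·-1.44 + 1.09 = -1.368 + 1.09 = -0.278
w_new = -2.54 - 0.01·-0.278 = -2.54 + 0.00278 = -2.53722

v_new=-0.278, w_new=-2.53722


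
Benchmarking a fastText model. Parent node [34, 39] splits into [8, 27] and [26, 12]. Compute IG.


Parent = [34, 39], H_parent = 0.9966
H_left = 0.7755 (n=35), H_right = 0.8997 (n=38)
H_children = (35/73)·0.7755 + (38/73)·0.8997 = 0.8402
IG = 0.9966 - 0.8402 = 0.1564

0.1564


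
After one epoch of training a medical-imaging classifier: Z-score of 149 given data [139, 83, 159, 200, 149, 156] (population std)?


μ = 147.6667, σ = 34.6298
z = (149 - 147.6667)/34.6298 = 0.0385

0.0385


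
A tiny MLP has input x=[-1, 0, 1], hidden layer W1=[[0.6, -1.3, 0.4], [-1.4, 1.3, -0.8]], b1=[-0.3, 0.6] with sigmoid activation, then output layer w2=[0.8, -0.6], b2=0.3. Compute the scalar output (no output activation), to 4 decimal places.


z1[0] = (0.6)·(-1) + (-1.3)·(0) + (0.4)·(1) - 0.3 = -0.5
z1[1] = (-1.4)·(-1) + (1.3)·(0) + (-0.8)·(1) + 0.6 = 1.2
h = sigmoid(z1) = [0.3775, 0.7685]
output = (0.8)·(0.3775) + (-0.6)·(0.7685) + 0.3 = 0.1409

0.1409


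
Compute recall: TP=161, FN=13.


Recall = TP/(TP+FN)
= 161/(161+13)
= 161/174 = 92.53%

92.53%


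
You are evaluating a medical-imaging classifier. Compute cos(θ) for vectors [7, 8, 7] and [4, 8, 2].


A·B = 7·4 + 8·8 + 7·2 = 106
‖A‖ = √162 = 12.7279, ‖B‖ = √84 = 9.1652
cos = 106/(√162·√84) = 106/√13608 = 0.9087

0.9087


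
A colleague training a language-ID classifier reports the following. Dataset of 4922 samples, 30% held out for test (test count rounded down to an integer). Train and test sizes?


Test = ⌊4922·30/100⌋ = 1476
Train = 4922 - 1476 = 3446

Train: 3446, Test: 1476


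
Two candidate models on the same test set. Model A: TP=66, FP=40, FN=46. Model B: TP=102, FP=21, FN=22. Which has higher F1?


Model A: P=66/106=0.6226, R=66/112=0.5893, F1=2PR/(P+R)=2TP/(2TP+FP+FN)=132/218=0.6055
Model B: P=102/123=0.8293, R=102/124=0.8226, F1=2PR/(P+R)=2TP/(2TP+FP+FN)=204/247=0.8259
0.6055 < 0.8259 → Model B

Model B


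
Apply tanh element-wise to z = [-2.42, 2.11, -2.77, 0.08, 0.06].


tanh(-2.42) = -0.9843
tanh(2.11) = 0.971
tanh(-2.77) = -0.9922
tanh(0.08) = 0.0798
tanh(0.06) = 0.0599
result = [-0.9843, 0.971, -0.9922, 0.0798, 0.0599]

[-0.9843, 0.971, -0.9922, 0.0798, 0.0599]


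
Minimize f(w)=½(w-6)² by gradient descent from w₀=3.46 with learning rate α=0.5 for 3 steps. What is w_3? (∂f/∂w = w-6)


step 1: grad = 3.46-6 = -2.54; w = 3.46 - 0.5·(-2.54) = 4.73
step 2: grad = 4.73-6 = -1.27; w = 4.73 - 0.5·(-1.27) = 5.365
step 3: grad = 5.365-6 = -0.635; w = 5.365 - 0.5·(-0.635) = 5.6825

5.6825


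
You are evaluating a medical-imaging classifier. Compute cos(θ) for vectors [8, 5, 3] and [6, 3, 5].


A·B = 8·6 + 5·3 + 3·5 = 78
‖A‖ = √98 = 9.8995, ‖B‖ = √70 = 8.3666
cos = 78/(√98·√70) = 78/√6860 = 0.9417

0.9417


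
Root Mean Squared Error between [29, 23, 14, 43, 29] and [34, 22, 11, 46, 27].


MSE = 48/5 = 9.6
RMSE = √(48/5) = 3.0984

3.0984


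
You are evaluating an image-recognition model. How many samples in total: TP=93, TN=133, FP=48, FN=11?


Total = TP + TN + FP + FN
= 93 + 133 + 48 + 11
= 285
(Predicted positive: 141, predicted negative: 144)

285


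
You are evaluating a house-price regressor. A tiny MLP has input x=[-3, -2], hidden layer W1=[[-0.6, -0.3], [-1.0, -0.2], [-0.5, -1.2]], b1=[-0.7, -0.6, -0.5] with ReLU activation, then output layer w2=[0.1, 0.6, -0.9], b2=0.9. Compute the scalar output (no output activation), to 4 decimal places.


z1[0] = (-0.6)·(-3) + (-0.3)·(-2) - 0.7 = 1.7
z1[1] = (-1.0)·(-3) + (-0.2)·(-2) - 0.6 = 2.8
z1[2] = (-0.5)·(-3) + (-1.2)·(-2) - 0.5 = 3.4
h = ReLU(z1) = [1.7, 2.8, 3.4]
output = (0.1)·(1.7) + (0.6)·(2.8) + (-0.9)·(3.4) + 0.9 = -0.31

-0.31


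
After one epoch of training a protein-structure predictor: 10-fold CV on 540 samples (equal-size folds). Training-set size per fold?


Fold size = 540/10 = 54
Training per fold = 540 - 54 = 486

486


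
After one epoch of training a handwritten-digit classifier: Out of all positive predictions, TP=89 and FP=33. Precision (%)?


Precision = TP/(TP+FP)
= 89/(89+33)
= 89/122 = 72.95%

72.95%


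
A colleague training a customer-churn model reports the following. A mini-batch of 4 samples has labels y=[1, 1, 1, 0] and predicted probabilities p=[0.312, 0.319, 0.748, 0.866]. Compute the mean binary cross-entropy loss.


L[0] = -ln(0.312) = 1.1648
L[1] = -ln(0.319) = 1.1426
L[2] = -ln(0.748) = 0.2904
L[3] = -ln(1-0.866) = -ln(0.134) = 2.0099
mean = (1.1648 + 1.1426 + 0.2904 + 2.0099)/4 = 1.1519

1.1519


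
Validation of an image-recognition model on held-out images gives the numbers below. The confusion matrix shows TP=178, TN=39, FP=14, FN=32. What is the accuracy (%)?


Accuracy = (TP+TN)/(TP+TN+FP+FN)
= (178+39)/(263)
= 217/263 = 82.51%

82.51%


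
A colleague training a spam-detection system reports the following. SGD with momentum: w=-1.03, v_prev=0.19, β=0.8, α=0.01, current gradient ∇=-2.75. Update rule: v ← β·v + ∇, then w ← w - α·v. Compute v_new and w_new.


v_new = 0.8·0.19 - 2.75 = 0.152 - 2.75 = -2.598
w_new = -1.03 - 0.01·-2.598 = -1.03 + 0.02598 = -1.00402

v_new=-2.598, w_new=-1.00402


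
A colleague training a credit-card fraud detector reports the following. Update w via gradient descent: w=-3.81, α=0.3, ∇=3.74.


w_new = w - α·∇
= -3.81 - 0.3·3.74
= -3.81 - 1.122
= -4.932

-4.932


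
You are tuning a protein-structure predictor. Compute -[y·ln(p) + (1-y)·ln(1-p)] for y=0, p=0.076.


BCE = -[y·ln(p) + (1-y)·ln(1-p)]
= -0 - 1·ln(1-0.076)
= -ln(0.924) = 0.079

0.079


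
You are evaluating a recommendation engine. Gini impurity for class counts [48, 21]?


Probabilities: [48/69, 21/69] ≈ [0.6957, 0.3043]
Σpᵢ² = (2304 + 441)/69² = 2745/4761
Gini = 1 - Σpᵢ² = 1 - 2745/4761 = 0.4234

0.4234


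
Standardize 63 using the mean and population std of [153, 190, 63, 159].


μ = 141.25, σ = 47.3095
z = (63 - 141.25)/47.3095 = -1.654

-1.654


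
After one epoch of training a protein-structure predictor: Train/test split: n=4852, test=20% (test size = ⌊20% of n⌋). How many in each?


Test = ⌊4852·20/100⌋ = 970
Train = 4852 - 970 = 3882

Train: 3882, Test: 970


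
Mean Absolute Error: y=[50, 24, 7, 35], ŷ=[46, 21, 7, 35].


Absolute errors: |50-46|=4, |24-21|=3, |7-7|=0, |35-35|=0
Sum = 7
MAE = 7/4 = 7/4

7/4


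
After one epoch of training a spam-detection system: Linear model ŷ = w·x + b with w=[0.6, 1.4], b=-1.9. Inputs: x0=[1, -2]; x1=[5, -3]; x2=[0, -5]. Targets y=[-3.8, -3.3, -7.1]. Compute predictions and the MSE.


ŷ0 = (0.6)·(1) + (1.4)·(-2) - 1.9 = -4.1
ŷ1 = (0.6)·(5) + (1.4)·(-3) - 1.9 = -3.1
ŷ2 = (0.6)·(0) + (1.4)·(-5) - 1.9 = -8.9
errors² = [0.09, 0.04, 3.24]
MSE = 3.3700/3 = 1.1233

1.1233


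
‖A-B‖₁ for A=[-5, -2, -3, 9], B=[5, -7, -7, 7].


d = |-5-5| + |-2+ 7| + |-3+ 7| + |9-7|
  = 10 + 5 + 4 + 2
  = 21

21


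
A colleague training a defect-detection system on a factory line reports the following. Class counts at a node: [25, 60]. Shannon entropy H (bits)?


Probabilities: [25/85, 60/85] ≈ [0.2941, 0.7059]
H = -((25/85)·log₂(25/85) + (60/85)·log₂(60/85))
  = 0.874 bits

0.874 bits


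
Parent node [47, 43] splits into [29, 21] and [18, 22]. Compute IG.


Parent = [47, 43], H_parent = 0.9986
H_left = 0.9815 (n=50), H_right = 0.9928 (n=40)
H_children = (50/90)·0.9815 + (40/90)·0.9928 = 0.9865
IG = 0.9986 - 0.9865 = 0.0121

0.0121


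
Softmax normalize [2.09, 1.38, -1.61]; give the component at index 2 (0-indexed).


Exponentials: e^2.09=8.0849, e^1.38=3.9749, e^-1.61=0.1999
Sum = 12.2597
Softmax = [0.6595, 0.3242, 0.0163]
p[2] = 0.1999/12.2597 = 0.0163

0.0163


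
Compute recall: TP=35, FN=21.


Recall = TP/(TP+FN)
= 35/(35+21)
= 35/56 = 62.5%

62.5%


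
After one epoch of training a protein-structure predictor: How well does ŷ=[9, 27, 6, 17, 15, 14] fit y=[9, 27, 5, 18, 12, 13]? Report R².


ȳ = 14
SS_res = Σ(y-ŷ)² = 12
SS_tot = Σ(y-ȳ)² = 296
R² = 1 - SS_res/SS_tot = 1 - 0.0405 = 0.9595

0.9595


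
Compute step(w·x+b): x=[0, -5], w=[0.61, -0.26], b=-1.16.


z = (0)·(0.61) + (-5)·(-0.26) - 1.16
  = 0.14
step(z) = 1 (z≥0)

1


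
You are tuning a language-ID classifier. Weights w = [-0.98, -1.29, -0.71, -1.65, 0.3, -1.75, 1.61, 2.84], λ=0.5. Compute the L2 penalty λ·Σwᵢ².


‖w‖₂² = (-0.98)² + (-1.29)² + (-0.71)² + (-1.65)² + (0.3)² + (-1.75)² + (1.61)² + (2.84)²
     = 0.9604 + 1.6641 + 0.5041 + 2.7225 + 0.09 + 3.0625 + 2.5921 + 8.0656
     = 19.6613
λ·‖w‖₂² = 0.5·19.6613 = 9.83065

9.83065


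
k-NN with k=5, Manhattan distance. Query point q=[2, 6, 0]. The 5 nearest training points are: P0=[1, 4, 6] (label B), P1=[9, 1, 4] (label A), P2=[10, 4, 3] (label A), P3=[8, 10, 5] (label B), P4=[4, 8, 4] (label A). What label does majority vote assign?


d(q,P0) = 9  (label B)
d(q,P1) = 16  (label A)
d(q,P2) = 13  (label A)
d(q,P3) = 15  (label B)
d(q,P4) = 8  (label A)
Votes: A=3, B=2
Majority → A

A


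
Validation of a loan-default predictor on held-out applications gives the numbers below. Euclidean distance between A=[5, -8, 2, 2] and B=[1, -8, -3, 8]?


d = √((5-1)² + (-8+ 8)² + (2+ 3)² + (2-8)²)
  = √(16 + 0 + 25 + 36)
  = √77 = 8.775

8.775


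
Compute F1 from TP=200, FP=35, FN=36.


Precision = 200/235 = 0.8511
Recall = 200/236 = 0.8475
F1 = 2·P·R/(P+R) = 2·TP/(2·TP+FP+FN) = 400/(400+35+36) = 400/471 = 0.8493

0.8493


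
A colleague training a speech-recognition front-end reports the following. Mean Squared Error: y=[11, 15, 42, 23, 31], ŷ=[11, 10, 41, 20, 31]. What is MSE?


Squared errors: (11-11)²=0, (15-10)²=25, (42-41)²=1, (23-20)²=9, (31-31)²=0
Sum = 35
MSE = 35/5 = 7

7
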